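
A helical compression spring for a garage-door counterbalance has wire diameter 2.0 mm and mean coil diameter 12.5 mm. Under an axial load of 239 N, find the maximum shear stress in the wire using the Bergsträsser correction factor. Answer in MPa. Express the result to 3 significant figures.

1170 MPa

Spring index C = D/d = 12.5/2.0 = 6.2500
K_B = (4C+2)/(4C−3) = 27.000/22.000 = 1.2273
τ₀ = 8FD/(πd³) = 8·239·12.5/(π·2.0³) = 23900/25.133 = 950.95 MPa
τ_max = K·τ₀ = 1.2273 × 950.95 = 1167.1 MPa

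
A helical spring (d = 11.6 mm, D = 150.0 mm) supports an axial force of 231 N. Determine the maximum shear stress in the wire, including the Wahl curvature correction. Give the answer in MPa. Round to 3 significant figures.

Spring index C = D/d = 150.0/11.6 = 12.9310
K_W = (4C−1)/(4C−4) + 0.615/C = 50.724/47.724 + 0.0476 = 1.1104
τ₀ = 8FD/(πd³) = 8·231·150.0/(π·11.6³) = 277200/4903.7 = 56.529 MPa
τ_max = K·τ₀ = 1.1104 × 56.529 = 62.771 MPa

62.8 MPa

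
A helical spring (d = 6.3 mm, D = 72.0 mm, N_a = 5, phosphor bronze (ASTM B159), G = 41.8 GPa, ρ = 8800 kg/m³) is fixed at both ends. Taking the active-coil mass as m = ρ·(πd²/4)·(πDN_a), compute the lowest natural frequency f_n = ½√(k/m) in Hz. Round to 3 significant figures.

59.6 Hz

k = Gd⁴/(8D³N_a) = (41.8×10³)(6.3⁴)/(8·72.0³·5) = 4.4104 N/mm = 4410.4 N/m
Wire length L = πDN_a = π·72.0·5 = 1131 mm
m = ρ·(πd²/4)·L = 8800 × 31.172×10⁻⁶ m² × 1.131 m = 0.31025 kg
f_n = ½√(k/m) = 0.5·√(4410.4/0.31025) = 0.5·√(14216) = 59.615 Hz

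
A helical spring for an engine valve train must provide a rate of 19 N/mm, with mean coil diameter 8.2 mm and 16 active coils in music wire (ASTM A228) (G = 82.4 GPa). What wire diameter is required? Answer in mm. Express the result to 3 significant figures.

d = (8D³N_a·k / G)^(1/4) = (8·8.2³·16·19 / (82.4×10³))^0.25
  = (16.273)^0.25 = 2.0085 mm

2.01 mm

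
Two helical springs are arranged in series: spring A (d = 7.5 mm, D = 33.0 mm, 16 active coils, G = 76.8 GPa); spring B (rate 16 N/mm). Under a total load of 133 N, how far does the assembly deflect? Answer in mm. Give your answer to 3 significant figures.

10.8 mm

k_A = Gd⁴/(8D³N_a) = (76.8×10³)(7.5⁴)/(8·33.0³·16) = 52.827 N/mm
Series: 1/k_eq = 1/52.827 + 1/16 = 0.08143; k_eq = 12.281 N/mm
δ = F/k_eq = 133/12.281 = 10.83 mm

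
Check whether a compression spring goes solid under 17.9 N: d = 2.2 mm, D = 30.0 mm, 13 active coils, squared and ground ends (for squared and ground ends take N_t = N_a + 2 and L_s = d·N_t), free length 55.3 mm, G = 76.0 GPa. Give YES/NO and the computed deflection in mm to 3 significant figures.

k = Gd⁴/(8D³N_a) = (76.0×10³)(2.2⁴)/(8·30.0³·13) = 0.63403 N/mm
N_t = 15; L_s = 2.2·15 = 33 mm; δ_solid = L₀ − L_s = 55.3 − 33 = 22.3 mm
δ = F/k = 17.9/0.63403 = 28.232 mm
δ ≥ δ_solid → spring goes solid

YES, δ = 28.2 mm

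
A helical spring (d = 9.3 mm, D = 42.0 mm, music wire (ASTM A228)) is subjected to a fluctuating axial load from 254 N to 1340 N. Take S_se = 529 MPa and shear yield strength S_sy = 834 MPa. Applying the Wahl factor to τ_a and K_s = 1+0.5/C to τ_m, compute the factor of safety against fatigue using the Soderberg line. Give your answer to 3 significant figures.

C = D/d = 42.0/9.3 = 4.5161; K_W = (4C−1)/(4C−4)+0.615/C = 1.3495; K_s = 1+0.5/C = 1.1107
F_a = (F_max−F_min)/2 = 543 N; F_m = (F_max+F_min)/2 = 797 N
τ_a = K_W·8F_aD/(πd³) = 1.3495 × 72.201 = 97.433 MPa
τ_m = K_s·8F_mD/(πd³) = 1.1107 × 105.97 = 117.71 MPa
Soderberg: 1/n_f = τ_a/S_se + τ_m/S_sy = 97.433/529 + 117.71/834 = 0.18418 + 0.14114 = 0.32532
n_f = 1/0.32532 = 3.074

3.07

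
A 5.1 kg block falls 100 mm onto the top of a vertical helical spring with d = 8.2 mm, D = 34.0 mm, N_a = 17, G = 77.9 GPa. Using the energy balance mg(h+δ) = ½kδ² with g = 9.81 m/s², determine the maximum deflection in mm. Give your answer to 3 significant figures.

k = Gd⁴/(8D³N_a) = (77.9×10³)(8.2⁴)/(8·34.0³·17) = 65.89 N/mm
W = mg = 5.1 × 9.81 = 50.031 N
½kδ² − Wδ − Wh = 0 → δ = (W + √(W² + 2kWh))/k
δ = (50.031 + √(2503.1 + 659305))/65.89 = (50.031 + 813.52)/65.89 = 13.106 mm

13.1 mm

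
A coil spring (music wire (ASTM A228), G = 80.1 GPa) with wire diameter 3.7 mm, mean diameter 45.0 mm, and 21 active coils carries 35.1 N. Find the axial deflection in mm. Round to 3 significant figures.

k = Gd⁴/(8D³N_a) = (80.1×10³)(3.7⁴)/(8·45.0³·21) = 0.9806 N/mm
δ = F/k = 35.1 / 0.9806 = 35.794 mm

35.8 mm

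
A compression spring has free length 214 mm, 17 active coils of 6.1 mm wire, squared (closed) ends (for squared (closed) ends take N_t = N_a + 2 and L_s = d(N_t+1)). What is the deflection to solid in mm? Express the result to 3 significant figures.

N_t = 19; L_s = 6.1·20 = 122 mm
δ_solid = L₀ − L_s = 214 − 122 = 92 mm

92.0 mm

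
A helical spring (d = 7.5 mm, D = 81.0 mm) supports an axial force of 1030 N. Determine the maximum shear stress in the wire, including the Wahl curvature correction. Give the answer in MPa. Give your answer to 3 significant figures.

Spring index C = D/d = 81.0/7.5 = 10.8000
K_W = (4C−1)/(4C−4) + 0.615/C = 42.200/39.200 + 0.0569 = 1.1335
τ₀ = 8FD/(πd³) = 8·1030·81.0/(π·7.5³) = 667440/1325.4 = 503.59 MPa
τ_max = K·τ₀ = 1.1335 × 503.59 = 570.81 MPa

571 MPa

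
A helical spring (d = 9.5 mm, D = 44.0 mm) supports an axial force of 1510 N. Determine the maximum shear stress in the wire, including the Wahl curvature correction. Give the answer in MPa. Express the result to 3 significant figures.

264 MPa

Spring index C = D/d = 44.0/9.5 = 4.6316
K_W = (4C−1)/(4C−4) + 0.615/C = 17.526/14.526 + 0.1328 = 1.3393
τ₀ = 8FD/(πd³) = 8·1510·44.0/(π·9.5³) = 531520/2693.5 = 197.33 MPa
τ_max = K·τ₀ = 1.3393 × 197.33 = 264.29 MPa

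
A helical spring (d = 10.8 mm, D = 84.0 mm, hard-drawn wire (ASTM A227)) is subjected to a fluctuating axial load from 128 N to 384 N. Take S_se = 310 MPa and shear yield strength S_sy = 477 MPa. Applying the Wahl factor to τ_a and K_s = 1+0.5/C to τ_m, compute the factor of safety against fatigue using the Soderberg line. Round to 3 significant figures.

C = D/d = 84.0/10.8 = 7.7778; K_W = (4C−1)/(4C−4)+0.615/C = 1.1897; K_s = 1+0.5/C = 1.0643
F_a = (F_max−F_min)/2 = 128 N; F_m = (F_max+F_min)/2 = 256 N
τ_a = K_W·8F_aD/(πd³) = 1.1897 × 21.735 = 25.859 MPa
τ_m = K_s·8F_mD/(πd³) = 1.0643 × 43.47 = 46.264 MPa
Soderberg: 1/n_f = τ_a/S_se + τ_m/S_sy = 25.859/310 + 46.264/477 = 0.08341 + 0.09699 = 0.18041
n_f = 1/0.18041 = 5.543

5.54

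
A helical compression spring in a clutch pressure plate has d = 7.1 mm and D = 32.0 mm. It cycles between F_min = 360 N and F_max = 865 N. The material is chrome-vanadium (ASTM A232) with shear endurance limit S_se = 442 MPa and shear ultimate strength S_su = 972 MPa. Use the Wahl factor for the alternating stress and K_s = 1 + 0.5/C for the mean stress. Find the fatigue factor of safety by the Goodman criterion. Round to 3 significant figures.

2.98

C = D/d = 32.0/7.1 = 4.5070; K_W = (4C−1)/(4C−4)+0.615/C = 1.3503; K_s = 1+0.5/C = 1.1109
F_a = (F_max−F_min)/2 = 252.5 N; F_m = (F_max+F_min)/2 = 612.5 N
τ_a = K_W·8F_aD/(πd³) = 1.3503 × 57.488 = 77.626 MPa
τ_m = K_s·8F_mD/(πd³) = 1.1109 × 139.45 = 154.92 MPa
Goodman: 1/n_f = τ_a/S_se + τ_m/S_su = 77.626/442 + 154.92/972 = 0.17563 + 0.15938 = 0.33501
n_f = 1/0.33501 = 2.985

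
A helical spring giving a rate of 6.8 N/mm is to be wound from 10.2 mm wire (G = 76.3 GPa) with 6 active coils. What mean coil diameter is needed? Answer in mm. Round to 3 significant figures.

136 mm

D = (Gd⁴/(8N_a·k))^(1/3) = (76.3×10³·10.2⁴/(8·6·6.8))^(1/3)
  = (2.53032e+06)^(1/3) = 136.2673 mm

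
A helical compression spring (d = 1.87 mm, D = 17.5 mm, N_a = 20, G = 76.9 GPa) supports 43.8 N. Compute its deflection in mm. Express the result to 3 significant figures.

39.9 mm

k = Gd⁴/(8D³N_a) = (76.9×10³)(1.87⁴)/(8·17.5³·20) = 1.0966 N/mm
δ = F/k = 43.8 / 1.0966 = 39.941 mm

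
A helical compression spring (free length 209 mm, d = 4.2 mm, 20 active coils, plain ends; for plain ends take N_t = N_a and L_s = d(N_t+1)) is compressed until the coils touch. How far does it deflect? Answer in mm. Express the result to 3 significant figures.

121 mm

N_t = 20; L_s = 4.2·21 = 88.2 mm
δ_solid = L₀ − L_s = 209 − 88.2 = 120.8 mm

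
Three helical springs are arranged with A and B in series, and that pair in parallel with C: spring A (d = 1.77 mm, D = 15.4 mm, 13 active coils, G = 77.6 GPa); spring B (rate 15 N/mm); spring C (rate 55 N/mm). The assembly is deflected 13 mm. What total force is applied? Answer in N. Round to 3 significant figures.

k_A = Gd⁴/(8D³N_a) = (77.6×10³)(1.77⁴)/(8·15.4³·13) = 2.0052 N/mm
Springs A,B series: k_AB = 1/(1/2.0052+1/15) = 1.7688 N/mm; parallel with C: k_eq = 1.7688+55 = 56.769 N/mm
F = k_eq·δ = 56.769·13 = 737.99 N

738 N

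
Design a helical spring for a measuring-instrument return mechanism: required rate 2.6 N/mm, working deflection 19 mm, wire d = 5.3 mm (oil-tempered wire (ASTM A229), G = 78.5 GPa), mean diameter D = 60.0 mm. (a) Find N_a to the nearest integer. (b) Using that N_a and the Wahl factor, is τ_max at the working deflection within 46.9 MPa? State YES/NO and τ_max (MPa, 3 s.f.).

(a) 14 coils; (b) NO, τ_max = 56.3 MPa

N_a = Gd⁴/(8D³k) = (78.5×10³)(5.3⁴)/(8·60.0³·2.6) = 13.79 → N_a = 14
Actual rate k = Gd⁴/(8D³·14) = 2.5604 N/mm
Working load F = kδ = 2.5604·19 = 48.647 N
C = 60.0/5.3 = 11.3208; K_W = (4C−1)/(4C−4)+0.615/C = 1.1270
τ_max = K_W·8FD/(πd³) = 1.1270·49.925 = 56.265 MPa
τ_max > 46.9 MPa → exceeds allowable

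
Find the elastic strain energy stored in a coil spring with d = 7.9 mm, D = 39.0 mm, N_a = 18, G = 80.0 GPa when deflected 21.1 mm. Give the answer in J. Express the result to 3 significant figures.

k = Gd⁴/(8D³N_a) = (80.0×10³)(7.9⁴)/(8·39.0³·18) = 36.479 N/mm
U = ½kδ² = 0.5 × 36.479 × 21.1² = 8120.4 N·mm = 8.1204 J

8.12 J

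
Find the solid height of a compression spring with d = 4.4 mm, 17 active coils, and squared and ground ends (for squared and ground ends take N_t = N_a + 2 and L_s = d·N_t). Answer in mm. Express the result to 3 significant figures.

squared and ground ends: N_t = N_a + 2 = 17 + 2 = 19
L_s = d·N_t = 4.4 × 19 = 83.6 mm

83.6 mm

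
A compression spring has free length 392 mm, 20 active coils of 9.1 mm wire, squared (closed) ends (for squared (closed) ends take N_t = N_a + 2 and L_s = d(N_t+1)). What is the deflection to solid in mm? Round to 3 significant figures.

183 mm

N_t = 22; L_s = 9.1·23 = 209.3 mm
δ_solid = L₀ − L_s = 392 − 209.3 = 182.7 mm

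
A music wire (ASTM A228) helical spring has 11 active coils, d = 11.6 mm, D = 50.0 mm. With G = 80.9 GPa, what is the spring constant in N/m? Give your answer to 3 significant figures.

k = Gd⁴/(8D³N_a) = (80.9×10³ × 11.6⁴) / (8 × 50.0³ × 11)
  = 1.46481e+09 / 1.1e+07 = 133.16 N/mm = 1.3316e+05 N/m

133000 N/m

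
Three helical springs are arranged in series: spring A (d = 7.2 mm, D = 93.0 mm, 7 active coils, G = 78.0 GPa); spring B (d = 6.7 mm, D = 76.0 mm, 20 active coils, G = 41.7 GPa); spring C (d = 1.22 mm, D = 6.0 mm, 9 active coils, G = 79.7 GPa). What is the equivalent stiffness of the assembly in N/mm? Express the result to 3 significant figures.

0.878 N/mm

k_A = Gd⁴/(8D³N_a) = (78.0×10³)(7.2⁴)/(8·93.0³·7) = 4.6536 N/mm
k_B = Gd⁴/(8D³N_a) = (41.7×10³)(6.7⁴)/(8·76.0³·20) = 1.1964 N/mm
k_C = Gd⁴/(8D³N_a) = (79.7×10³)(1.22⁴)/(8·6.0³·9) = 11.353 N/mm
Series: 1/k_eq = 1/4.6536 + 1/1.1964 + 1/11.353 = 1.1388; k_eq = 0.87811 N/mm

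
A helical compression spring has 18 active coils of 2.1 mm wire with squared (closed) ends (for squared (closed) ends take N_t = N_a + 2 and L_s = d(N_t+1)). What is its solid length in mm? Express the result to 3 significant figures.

squared (closed) ends: N_t = N_a + 2 = 18 + 2 = 20
L_s = d·(N_t+1) = 2.1 × 21 = 44.1 mm

44.1 mm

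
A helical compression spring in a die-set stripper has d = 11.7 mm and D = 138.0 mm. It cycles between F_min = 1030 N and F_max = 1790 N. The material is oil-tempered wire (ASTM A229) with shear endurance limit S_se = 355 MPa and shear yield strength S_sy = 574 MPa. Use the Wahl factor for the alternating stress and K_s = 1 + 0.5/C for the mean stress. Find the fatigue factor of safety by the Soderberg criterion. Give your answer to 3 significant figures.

1.21

C = D/d = 138.0/11.7 = 11.7949; K_W = (4C−1)/(4C−4)+0.615/C = 1.1216; K_s = 1+0.5/C = 1.0424
F_a = (F_max−F_min)/2 = 380 N; F_m = (F_max+F_min)/2 = 1410 N
τ_a = K_W·8F_aD/(πd³) = 1.1216 × 83.377 = 93.517 MPa
τ_m = K_s·8F_mD/(πd³) = 1.0424 × 309.37 = 322.49 MPa
Soderberg: 1/n_f = τ_a/S_se + τ_m/S_sy = 93.517/355 + 322.49/574 = 0.26343 + 0.56182 = 0.82525
n_f = 1/0.82525 = 1.212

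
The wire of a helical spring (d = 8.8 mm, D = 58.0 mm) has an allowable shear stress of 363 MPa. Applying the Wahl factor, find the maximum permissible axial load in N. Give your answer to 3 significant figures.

1360 N

C = D/d = 58.0/8.8 = 6.5909
K_W = (4C−1)/(4C−4) + 0.615/C = 25.364/22.364 + 0.0933 = 1.2275
τ_max = K·8FD/(πd³) → F_max = τ_allow·πd³/(8DK)
F_max = 363·π·8.8³/(8·58.0·1.2275) = 7.7715e+05/569.54 = 1364.5 N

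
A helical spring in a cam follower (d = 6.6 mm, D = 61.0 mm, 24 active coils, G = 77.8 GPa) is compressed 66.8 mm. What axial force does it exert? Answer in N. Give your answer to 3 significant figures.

226 N

k = Gd⁴/(8D³N_a) = (77.8×10³)(6.6⁴)/(8·61.0³·24) = 3.3874 N/mm
F = k·δ = 3.3874 × 66.8 = 226.28 N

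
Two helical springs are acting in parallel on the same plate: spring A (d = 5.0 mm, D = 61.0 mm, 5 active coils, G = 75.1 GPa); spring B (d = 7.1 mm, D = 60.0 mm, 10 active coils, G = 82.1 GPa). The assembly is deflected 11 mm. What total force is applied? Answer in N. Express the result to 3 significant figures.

190 N

k_A = Gd⁴/(8D³N_a) = (75.1×10³)(5.0⁴)/(8·61.0³·5) = 5.1698 N/mm
k_B = Gd⁴/(8D³N_a) = (82.1×10³)(7.1⁴)/(8·60.0³·10) = 12.073 N/mm
Parallel: k_eq = 5.1698 + 12.073 = 17.243 N/mm
F = k_eq·δ = 17.243·11 = 189.68 N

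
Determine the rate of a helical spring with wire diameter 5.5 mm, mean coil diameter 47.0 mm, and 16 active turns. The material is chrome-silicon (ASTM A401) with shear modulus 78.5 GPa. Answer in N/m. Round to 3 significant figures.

5410 N/m

k = Gd⁴/(8D³N_a) = (78.5×10³ × 5.5⁴) / (8 × 47.0³ × 16)
  = 7.18324e+07 / 1.32893e+07 = 5.4053 N/mm = 5405.3 N/m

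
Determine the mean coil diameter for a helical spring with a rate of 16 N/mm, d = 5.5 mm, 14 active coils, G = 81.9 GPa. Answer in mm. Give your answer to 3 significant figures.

34.7 mm

D = (Gd⁴/(8N_a·k))^(1/3) = (81.9×10³·5.5⁴/(8·14·16))^(1/3)
  = (41821.2)^(1/3) = 34.7109 mm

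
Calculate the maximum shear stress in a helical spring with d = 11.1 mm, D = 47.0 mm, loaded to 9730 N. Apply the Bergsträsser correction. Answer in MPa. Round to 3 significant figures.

1160 MPa

Spring index C = D/d = 47.0/11.1 = 4.2342
K_B = (4C+2)/(4C−3) = 18.937/13.937 = 1.3588
τ₀ = 8FD/(πd³) = 8·9730·47.0/(π·11.1³) = 3.65848e+06/4296.5 = 851.49 MPa
τ_max = K·τ₀ = 1.3588 × 851.49 = 1157 MPa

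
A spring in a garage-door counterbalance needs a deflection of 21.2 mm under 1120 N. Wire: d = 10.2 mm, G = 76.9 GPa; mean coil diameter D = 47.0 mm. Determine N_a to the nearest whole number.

19

Required rate k = F/δ = 1120/21.2 = 52.83 N/mm
N_a = Gd⁴/(8D³k) = (76.9×10³ × 10.2⁴)/(8 × 47.0³ × 52.83)
    = 8.3239e+08 / 4.38799e+07 = 18.97 → 19 coils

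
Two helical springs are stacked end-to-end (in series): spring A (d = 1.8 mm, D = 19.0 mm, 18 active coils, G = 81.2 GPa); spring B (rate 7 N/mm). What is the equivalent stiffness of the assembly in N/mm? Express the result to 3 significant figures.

k_A = Gd⁴/(8D³N_a) = (81.2×10³)(1.8⁴)/(8·19.0³·18) = 0.86302 N/mm
Series: 1/k_eq = 1/0.86302 + 1/7 = 1.3016; k_eq = 0.7683 N/mm

0.768 N/mm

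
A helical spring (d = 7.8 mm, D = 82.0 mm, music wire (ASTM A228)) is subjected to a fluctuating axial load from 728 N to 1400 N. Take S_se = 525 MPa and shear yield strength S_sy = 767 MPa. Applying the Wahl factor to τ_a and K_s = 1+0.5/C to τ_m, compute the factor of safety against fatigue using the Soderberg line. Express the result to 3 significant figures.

C = D/d = 82.0/7.8 = 10.5128; K_W = (4C−1)/(4C−4)+0.615/C = 1.1373; K_s = 1+0.5/C = 1.0476
F_a = (F_max−F_min)/2 = 336 N; F_m = (F_max+F_min)/2 = 1064 N
τ_a = K_W·8F_aD/(πd³) = 1.1373 × 147.85 = 168.15 MPa
τ_m = K_s·8F_mD/(πd³) = 1.0476 × 468.18 = 490.45 MPa
Soderberg: 1/n_f = τ_a/S_se + τ_m/S_sy = 168.15/525 + 490.45/767 = 0.32029 + 0.63943 = 0.95972
n_f = 1/0.95972 = 1.042

1.04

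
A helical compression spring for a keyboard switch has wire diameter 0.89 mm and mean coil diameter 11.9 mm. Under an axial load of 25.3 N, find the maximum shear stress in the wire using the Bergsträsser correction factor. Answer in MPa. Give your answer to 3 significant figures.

Spring index C = D/d = 11.9/0.89 = 13.3708
K_B = (4C+2)/(4C−3) = 55.483/50.483 = 1.0990
τ₀ = 8FD/(πd³) = 8·25.3·11.9/(π·0.89³) = 2408.56/2.2147 = 1087.5 MPa
τ_max = K·τ₀ = 1.0990 × 1087.5 = 1195.2 MPa

1200 MPa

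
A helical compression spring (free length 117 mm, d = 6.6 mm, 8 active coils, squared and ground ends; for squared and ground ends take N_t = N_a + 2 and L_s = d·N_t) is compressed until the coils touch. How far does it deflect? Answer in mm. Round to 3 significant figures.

51.0 mm

N_t = 10; L_s = 6.6·10 = 66 mm
δ_solid = L₀ − L_s = 117 − 66 = 51 mm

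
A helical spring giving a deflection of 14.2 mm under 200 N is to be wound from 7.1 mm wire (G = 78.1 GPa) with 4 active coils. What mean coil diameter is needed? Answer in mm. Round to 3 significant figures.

76.1 mm

Required rate k = F/δ = 200/14.2 = 14.085 N/mm
D = (Gd⁴/(8N_a·k))^(1/3) = (78.1×10³·7.1⁴/(8·4·14.085))^(1/3)
  = (440345)^(1/3) = 76.0789 mm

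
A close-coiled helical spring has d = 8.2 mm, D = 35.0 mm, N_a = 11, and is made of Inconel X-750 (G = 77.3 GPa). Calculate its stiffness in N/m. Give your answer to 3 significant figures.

k = Gd⁴/(8D³N_a) = (77.3×10³ × 8.2⁴) / (8 × 35.0³ × 11)
  = 3.4949e+08 / 3.773e+06 = 92.629 N/mm = 92629 N/m

92600 N/m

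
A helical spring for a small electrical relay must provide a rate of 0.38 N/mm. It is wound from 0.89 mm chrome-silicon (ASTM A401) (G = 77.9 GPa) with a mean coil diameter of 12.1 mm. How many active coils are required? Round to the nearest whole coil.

N_a = Gd⁴/(8D³k) = (77.9×10³ × 0.89⁴)/(8 × 12.1³ × 0.38)
    = 48876.2 / 5385.55 = 9.075 → 9 coils

9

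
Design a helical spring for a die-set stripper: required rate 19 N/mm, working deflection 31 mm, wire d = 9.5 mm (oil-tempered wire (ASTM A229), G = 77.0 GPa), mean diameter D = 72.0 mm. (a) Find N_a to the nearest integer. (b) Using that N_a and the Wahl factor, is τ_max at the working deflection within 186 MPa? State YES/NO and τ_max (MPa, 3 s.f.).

(a) 11 coils; (b) YES, τ_max = 151 MPa

N_a = Gd⁴/(8D³k) = (77.0×10³)(9.5⁴)/(8·72.0³·19) = 11.05 → N_a = 11
Actual rate k = Gd⁴/(8D³·11) = 19.094 N/mm
Working load F = kδ = 19.094·31 = 591.92 N
C = 72.0/9.5 = 7.5789; K_W = (4C−1)/(4C−4)+0.615/C = 1.1951
τ_max = K_W·8FD/(πd³) = 1.1951·126.58 = 151.28 MPa
τ_max ≤ 186 MPa → acceptable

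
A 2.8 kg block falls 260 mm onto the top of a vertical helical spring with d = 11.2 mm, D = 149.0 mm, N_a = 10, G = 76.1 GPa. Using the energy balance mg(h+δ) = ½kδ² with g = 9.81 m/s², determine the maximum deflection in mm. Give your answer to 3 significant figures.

62.6 mm

k = Gd⁴/(8D³N_a) = (76.1×10³)(11.2⁴)/(8·149.0³·10) = 4.5249 N/mm
W = mg = 2.8 × 9.81 = 27.468 N
½kδ² − Wδ − Wh = 0 → δ = (W + √(W² + 2kWh))/k
δ = (27.468 + √(754.49 + 64630.6))/4.5249 = (27.468 + 255.71)/4.5249 = 62.581 mm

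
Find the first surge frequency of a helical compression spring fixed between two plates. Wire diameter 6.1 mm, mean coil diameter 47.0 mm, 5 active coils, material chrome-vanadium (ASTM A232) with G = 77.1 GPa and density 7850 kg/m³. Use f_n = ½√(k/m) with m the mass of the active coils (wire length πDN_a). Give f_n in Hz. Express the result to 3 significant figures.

k = Gd⁴/(8D³N_a) = (77.1×10³)(6.1⁴)/(8·47.0³·5) = 25.705 N/mm = 25705 N/m
Wire length L = πDN_a = π·47.0·5 = 738.27 mm
m = ρ·(πd²/4)·L = 7850 × 29.225×10⁻⁶ m² × 0.73827 m = 0.16937 kg
f_n = ½√(k/m) = 0.5·√(25705/0.16937) = 0.5·√(1.5177e+05) = 194.79 Hz

195 Hz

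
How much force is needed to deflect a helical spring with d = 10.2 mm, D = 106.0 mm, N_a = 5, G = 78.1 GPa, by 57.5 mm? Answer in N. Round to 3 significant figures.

k = Gd⁴/(8D³N_a) = (78.1×10³)(10.2⁴)/(8·106.0³·5) = 17.745 N/mm
F = k·δ = 17.745 × 57.5 = 1020.3 N

1020 N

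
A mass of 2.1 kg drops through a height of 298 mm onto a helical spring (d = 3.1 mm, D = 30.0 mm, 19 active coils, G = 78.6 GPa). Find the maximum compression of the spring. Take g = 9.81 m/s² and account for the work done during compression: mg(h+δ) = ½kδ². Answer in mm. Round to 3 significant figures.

k = Gd⁴/(8D³N_a) = (78.6×10³)(3.1⁴)/(8·30.0³·19) = 1.7687 N/mm
W = mg = 2.1 × 9.81 = 20.601 N
½kδ² − Wδ − Wh = 0 → δ = (W + √(W² + 2kWh))/k
δ = (20.601 + √(424.4 + 21716.8))/1.7687 = (20.601 + 148.8)/1.7687 = 95.775 mm

95.8 mm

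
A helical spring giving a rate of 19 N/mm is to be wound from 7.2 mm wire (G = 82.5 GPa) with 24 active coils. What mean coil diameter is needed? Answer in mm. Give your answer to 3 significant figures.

39.3 mm

D = (Gd⁴/(8N_a·k))^(1/3) = (82.5×10³·7.2⁴/(8·24·19))^(1/3)
  = (60775.6)^(1/3) = 39.3166 mm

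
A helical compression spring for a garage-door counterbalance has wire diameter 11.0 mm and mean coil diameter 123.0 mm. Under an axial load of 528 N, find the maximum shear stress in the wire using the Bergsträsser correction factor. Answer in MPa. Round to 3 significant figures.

Spring index C = D/d = 123.0/11.0 = 11.1818
K_B = (4C+2)/(4C−3) = 46.727/41.727 = 1.1198
τ₀ = 8FD/(πd³) = 8·528·123.0/(π·11.0³) = 519552/4181.5 = 124.25 MPa
τ_max = K·τ₀ = 1.1198 × 124.25 = 139.14 MPa

139 MPa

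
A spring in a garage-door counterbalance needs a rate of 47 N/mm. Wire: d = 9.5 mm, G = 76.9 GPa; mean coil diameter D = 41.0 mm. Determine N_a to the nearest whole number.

N_a = Gd⁴/(8D³k) = (76.9×10³ × 9.5⁴)/(8 × 41.0³ × 47)
    = 6.26355e+08 / 2.59143e+07 = 24.17 → 24 coils

24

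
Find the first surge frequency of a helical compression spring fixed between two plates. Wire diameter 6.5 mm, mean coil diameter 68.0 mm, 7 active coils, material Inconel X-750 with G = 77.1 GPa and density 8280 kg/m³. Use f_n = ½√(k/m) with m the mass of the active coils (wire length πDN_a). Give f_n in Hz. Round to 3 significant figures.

69.0 Hz

k = Gd⁴/(8D³N_a) = (77.1×10³)(6.5⁴)/(8·68.0³·7) = 7.8162 N/mm = 7816.2 N/m
Wire length L = πDN_a = π·68.0·7 = 1495.4 mm
m = ρ·(πd²/4)·L = 8280 × 33.183×10⁻⁶ m² × 1.4954 m = 0.41087 kg
f_n = ½√(k/m) = 0.5·√(7816.2/0.41087) = 0.5·√(19023) = 68.963 Hz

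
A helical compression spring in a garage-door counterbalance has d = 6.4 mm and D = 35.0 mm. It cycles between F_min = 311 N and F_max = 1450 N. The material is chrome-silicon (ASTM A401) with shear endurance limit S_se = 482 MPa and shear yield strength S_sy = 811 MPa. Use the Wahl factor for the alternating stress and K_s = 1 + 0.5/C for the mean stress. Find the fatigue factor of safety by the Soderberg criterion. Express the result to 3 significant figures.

1.09

C = D/d = 35.0/6.4 = 5.4688; K_W = (4C−1)/(4C−4)+0.615/C = 1.2803; K_s = 1+0.5/C = 1.0914
F_a = (F_max−F_min)/2 = 569.5 N; F_m = (F_max+F_min)/2 = 880.5 N
τ_a = K_W·8F_aD/(πd³) = 1.2803 × 193.63 = 247.9 MPa
τ_m = K_s·8F_mD/(πd³) = 1.0914 × 299.36 = 326.73 MPa
Soderberg: 1/n_f = τ_a/S_se + τ_m/S_sy = 247.9/482 + 326.73/811 = 0.51431 + 0.40288 = 0.91718
n_f = 1/0.91718 = 1.09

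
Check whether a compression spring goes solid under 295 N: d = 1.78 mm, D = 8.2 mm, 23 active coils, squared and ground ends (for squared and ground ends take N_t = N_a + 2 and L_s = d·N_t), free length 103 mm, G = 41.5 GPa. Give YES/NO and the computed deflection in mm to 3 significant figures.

YES, δ = 71.8 mm

k = Gd⁴/(8D³N_a) = (41.5×10³)(1.78⁴)/(8·8.2³·23) = 4.1065 N/mm
N_t = 25; L_s = 1.78·25 = 44.5 mm; δ_solid = L₀ − L_s = 103 − 44.5 = 58.5 mm
δ = F/k = 295/4.1065 = 71.838 mm
δ ≥ δ_solid → spring goes solid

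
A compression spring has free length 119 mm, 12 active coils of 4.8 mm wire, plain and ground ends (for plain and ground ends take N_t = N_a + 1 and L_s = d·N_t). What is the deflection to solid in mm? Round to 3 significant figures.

N_t = 13; L_s = 4.8·13 = 62.4 mm
δ_solid = L₀ − L_s = 119 − 62.4 = 56.6 mm

56.6 mm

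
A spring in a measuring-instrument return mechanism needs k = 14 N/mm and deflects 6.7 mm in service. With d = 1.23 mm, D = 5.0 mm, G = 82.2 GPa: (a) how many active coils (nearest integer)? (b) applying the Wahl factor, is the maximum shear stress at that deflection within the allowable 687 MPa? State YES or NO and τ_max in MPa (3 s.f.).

N_a = Gd⁴/(8D³k) = (82.2×10³)(1.23⁴)/(8·5.0³·14) = 13.44 → N_a = 13
Actual rate k = Gd⁴/(8D³·13) = 14.473 N/mm
Working load F = kδ = 14.473·6.7 = 96.967 N
C = 5.0/1.23 = 4.0650; K_W = (4C−1)/(4C−4)+0.615/C = 1.3960
τ_max = K_W·8FD/(πd³) = 1.3960·663.47 = 926.19 MPa
τ_max > 687 MPa → exceeds allowable

(a) 13 coils; (b) NO, τ_max = 926 MPa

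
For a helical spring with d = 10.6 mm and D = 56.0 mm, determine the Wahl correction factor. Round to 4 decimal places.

C = D/d = 56.0/10.6 = 5.2830
K_W = (4C−1)/(4C−4) + 0.615/C = 20.132/17.132 + 0.1164 = 1.2915

1.2915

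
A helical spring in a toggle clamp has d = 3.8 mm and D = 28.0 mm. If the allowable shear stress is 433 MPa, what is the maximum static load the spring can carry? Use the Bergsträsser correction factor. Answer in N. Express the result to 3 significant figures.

280 N

C = D/d = 28.0/3.8 = 7.3684
K_B = (4C+2)/(4C−3) = 31.474/26.474 = 1.1889
τ_max = K·8FD/(πd³) → F_max = τ_allow·πd³/(8DK)
F_max = 433·π·3.8³/(8·28.0·1.1889) = 74643/266.31 = 280.29 N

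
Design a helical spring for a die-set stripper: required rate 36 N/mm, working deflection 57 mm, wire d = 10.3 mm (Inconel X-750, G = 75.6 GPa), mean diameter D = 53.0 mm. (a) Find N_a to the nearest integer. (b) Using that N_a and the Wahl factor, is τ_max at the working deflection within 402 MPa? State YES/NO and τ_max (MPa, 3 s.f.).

(a) 20 coils; (b) YES, τ_max = 327 MPa

N_a = Gd⁴/(8D³k) = (75.6×10³)(10.3⁴)/(8·53.0³·36) = 19.84 → N_a = 20
Actual rate k = Gd⁴/(8D³·20) = 35.721 N/mm
Working load F = kδ = 35.721·57 = 2036.1 N
C = 53.0/10.3 = 5.1456; K_W = (4C−1)/(4C−4)+0.615/C = 1.3004
τ_max = K_W·8FD/(πd³) = 1.3004·251.48 = 327.03 MPa
τ_max ≤ 402 MPa → acceptable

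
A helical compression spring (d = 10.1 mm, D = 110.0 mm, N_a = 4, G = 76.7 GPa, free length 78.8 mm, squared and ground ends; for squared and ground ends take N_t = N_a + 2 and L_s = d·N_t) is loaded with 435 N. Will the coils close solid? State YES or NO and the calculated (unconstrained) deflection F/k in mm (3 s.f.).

YES, δ = 23.2 mm

k = Gd⁴/(8D³N_a) = (76.7×10³)(10.1⁴)/(8·110.0³·4) = 18.739 N/mm
N_t = 6; L_s = 10.1·6 = 60.6 mm; δ_solid = L₀ − L_s = 78.8 − 60.6 = 18.2 mm
δ = F/k = 435/18.739 = 23.213 mm
δ ≥ δ_solid → spring goes solid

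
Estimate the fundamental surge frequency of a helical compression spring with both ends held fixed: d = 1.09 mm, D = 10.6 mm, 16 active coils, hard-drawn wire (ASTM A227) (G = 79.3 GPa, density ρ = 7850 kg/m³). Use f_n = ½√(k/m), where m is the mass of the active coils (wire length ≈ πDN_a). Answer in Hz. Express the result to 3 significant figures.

k = Gd⁴/(8D³N_a) = (79.3×10³)(1.09⁴)/(8·10.6³·16) = 0.73426 N/mm = 734.26 N/m
Wire length L = πDN_a = π·10.6·16 = 532.81 mm
m = ρ·(πd²/4)·L = 7850 × 0.93313×10⁻⁶ m² × 0.53281 m = 0.0039029 kg
f_n = ½√(k/m) = 0.5·√(734.26/0.0039029) = 0.5·√(1.8813e+05) = 216.87 Hz

217 Hz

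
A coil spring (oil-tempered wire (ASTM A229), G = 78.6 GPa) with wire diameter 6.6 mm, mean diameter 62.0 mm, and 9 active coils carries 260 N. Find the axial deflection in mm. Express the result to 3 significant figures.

29.9 mm

k = Gd⁴/(8D³N_a) = (78.6×10³)(6.6⁴)/(8·62.0³·9) = 8.6914 N/mm
δ = F/k = 260 / 8.6914 = 29.915 mm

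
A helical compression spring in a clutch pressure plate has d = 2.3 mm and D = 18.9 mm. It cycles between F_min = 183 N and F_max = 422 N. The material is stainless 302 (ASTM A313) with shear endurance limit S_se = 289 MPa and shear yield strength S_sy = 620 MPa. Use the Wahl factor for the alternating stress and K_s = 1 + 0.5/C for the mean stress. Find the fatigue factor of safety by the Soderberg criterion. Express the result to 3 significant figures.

C = D/d = 18.9/2.3 = 8.2174; K_W = (4C−1)/(4C−4)+0.615/C = 1.1788; K_s = 1+0.5/C = 1.0608
F_a = (F_max−F_min)/2 = 119.5 N; F_m = (F_max+F_min)/2 = 302.5 N
τ_a = K_W·8F_aD/(πd³) = 1.1788 × 472.7 = 557.2 MPa
τ_m = K_s·8F_mD/(πd³) = 1.0608 × 1196.6 = 1269.4 MPa
Soderberg: 1/n_f = τ_a/S_se + τ_m/S_sy = 557.2/289 + 1269.4/620 = 1.92803 + 2.04741 = 3.9754
n_f = 1/3.9754 = 0.2515

0.252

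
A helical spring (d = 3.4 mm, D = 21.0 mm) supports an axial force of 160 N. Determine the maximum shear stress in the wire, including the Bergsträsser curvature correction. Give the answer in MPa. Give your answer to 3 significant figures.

268 MPa

Spring index C = D/d = 21.0/3.4 = 6.1765
K_B = (4C+2)/(4C−3) = 26.706/21.706 = 1.2304
τ₀ = 8FD/(πd³) = 8·160·21.0/(π·3.4³) = 26880/123.48 = 217.69 MPa
τ_max = K·τ₀ = 1.2304 × 217.69 = 267.84 MPa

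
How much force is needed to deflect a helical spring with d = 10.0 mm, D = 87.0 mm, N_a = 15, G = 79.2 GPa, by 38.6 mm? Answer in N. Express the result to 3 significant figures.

387 N

k = Gd⁴/(8D³N_a) = (79.2×10³)(10.0⁴)/(8·87.0³·15) = 10.023 N/mm
F = k·δ = 10.023 × 38.6 = 386.88 N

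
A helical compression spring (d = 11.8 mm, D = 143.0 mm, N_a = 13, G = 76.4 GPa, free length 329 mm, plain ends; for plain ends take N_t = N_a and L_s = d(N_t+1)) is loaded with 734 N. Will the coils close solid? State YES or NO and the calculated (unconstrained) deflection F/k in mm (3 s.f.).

NO, δ = 151 mm

k = Gd⁴/(8D³N_a) = (76.4×10³)(11.8⁴)/(8·143.0³·13) = 4.8706 N/mm
N_t = 13; L_s = 11.8·14 = 165.2 mm; δ_solid = L₀ − L_s = 329 − 165.2 = 163.8 mm
δ = F/k = 734/4.8706 = 150.7 mm
δ < δ_solid → spring does not go solid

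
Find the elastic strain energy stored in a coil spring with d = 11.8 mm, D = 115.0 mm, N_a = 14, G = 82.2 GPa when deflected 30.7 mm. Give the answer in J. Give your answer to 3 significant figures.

4.41 J

k = Gd⁴/(8D³N_a) = (82.2×10³)(11.8⁴)/(8·115.0³·14) = 9.356 N/mm
U = ½kδ² = 0.5 × 9.356 × 30.7² = 4408.9 N·mm = 4.4089 J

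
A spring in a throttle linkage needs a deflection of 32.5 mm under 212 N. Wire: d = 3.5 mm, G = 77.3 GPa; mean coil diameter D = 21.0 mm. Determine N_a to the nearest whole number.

24

Required rate k = F/δ = 212/32.5 = 6.5231 N/mm
N_a = Gd⁴/(8D³k) = (77.3×10³ × 3.5⁴)/(8 × 21.0³ × 6.5231)
    = 1.15998e+07 / 483282 = 24 → 24 coils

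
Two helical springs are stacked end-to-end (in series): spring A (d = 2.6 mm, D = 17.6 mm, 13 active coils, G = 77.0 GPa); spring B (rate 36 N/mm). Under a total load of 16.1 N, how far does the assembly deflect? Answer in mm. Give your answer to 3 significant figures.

k_A = Gd⁴/(8D³N_a) = (77.0×10³)(2.6⁴)/(8·17.6³·13) = 6.206 N/mm
Series: 1/k_eq = 1/6.206 + 1/36 = 0.18891; k_eq = 5.2935 N/mm
δ = F/k_eq = 16.1/5.2935 = 3.0415 mm

3.04 mm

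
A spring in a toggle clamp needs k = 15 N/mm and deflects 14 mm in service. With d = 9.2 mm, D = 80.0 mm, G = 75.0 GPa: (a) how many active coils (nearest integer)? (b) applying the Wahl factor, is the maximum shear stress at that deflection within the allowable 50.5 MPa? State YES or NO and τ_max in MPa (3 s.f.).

(a) 9 coils; (b) NO, τ_max = 62.4 MPa

N_a = Gd⁴/(8D³k) = (75.0×10³)(9.2⁴)/(8·80.0³·15) = 8.745 → N_a = 9
Actual rate k = Gd⁴/(8D³·9) = 14.575 N/mm
Working load F = kδ = 14.575·14 = 204.05 N
C = 80.0/9.2 = 8.6957; K_W = (4C−1)/(4C−4)+0.615/C = 1.1682
τ_max = K_W·8FD/(πd³) = 1.1682·53.383 = 62.361 MPa
τ_max > 50.5 MPa → exceeds allowable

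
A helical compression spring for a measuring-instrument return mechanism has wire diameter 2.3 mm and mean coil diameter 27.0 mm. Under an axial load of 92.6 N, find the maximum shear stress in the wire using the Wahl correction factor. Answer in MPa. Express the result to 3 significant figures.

Spring index C = D/d = 27.0/2.3 = 11.7391
K_W = (4C−1)/(4C−4) + 0.615/C = 45.957/42.957 + 0.0524 = 1.1222
τ₀ = 8FD/(πd³) = 8·92.6·27.0/(π·2.3³) = 20001.6/38.224 = 523.28 MPa
τ_max = K·τ₀ = 1.1222 × 523.28 = 587.24 MPa

587 MPa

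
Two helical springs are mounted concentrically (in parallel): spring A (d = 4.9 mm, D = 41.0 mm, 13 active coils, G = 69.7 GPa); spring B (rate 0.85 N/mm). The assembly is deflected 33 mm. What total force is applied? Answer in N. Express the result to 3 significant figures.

k_A = Gd⁴/(8D³N_a) = (69.7×10³)(4.9⁴)/(8·41.0³·13) = 5.6057 N/mm
Parallel: k_eq = 5.6057 + 0.85 = 6.4557 N/mm
F = k_eq·δ = 6.4557·33 = 213.04 N

213 N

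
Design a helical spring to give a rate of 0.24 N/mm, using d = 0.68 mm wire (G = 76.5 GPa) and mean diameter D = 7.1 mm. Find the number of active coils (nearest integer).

N_a = Gd⁴/(8D³k) = (76.5×10³ × 0.68⁴)/(8 × 7.1³ × 0.24)
    = 16356.8 / 687.189 = 23.8 → 24 coils

24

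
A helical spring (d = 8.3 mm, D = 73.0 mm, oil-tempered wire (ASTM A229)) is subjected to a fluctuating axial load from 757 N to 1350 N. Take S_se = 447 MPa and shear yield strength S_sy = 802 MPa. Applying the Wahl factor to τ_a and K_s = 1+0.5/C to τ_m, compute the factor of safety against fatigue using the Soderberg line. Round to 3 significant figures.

1.42

C = D/d = 73.0/8.3 = 8.7952; K_W = (4C−1)/(4C−4)+0.615/C = 1.1661; K_s = 1+0.5/C = 1.0568
F_a = (F_max−F_min)/2 = 296.5 N; F_m = (F_max+F_min)/2 = 1053.5 N
τ_a = K_W·8F_aD/(πd³) = 1.1661 × 96.395 = 112.41 MPa
τ_m = K_s·8F_mD/(πd³) = 1.0568 × 342.5 = 361.97 MPa
Soderberg: 1/n_f = τ_a/S_se + τ_m/S_sy = 112.41/447 + 361.97/802 = 0.25148 + 0.45134 = 0.70281
n_f = 1/0.70281 = 1.423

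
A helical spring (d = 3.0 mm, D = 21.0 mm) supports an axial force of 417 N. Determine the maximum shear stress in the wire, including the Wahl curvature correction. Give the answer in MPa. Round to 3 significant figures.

1000 MPa

Spring index C = D/d = 21.0/3.0 = 7.0000
K_W = (4C−1)/(4C−4) + 0.615/C = 27.000/24.000 + 0.0879 = 1.2129
τ₀ = 8FD/(πd³) = 8·417·21.0/(π·3.0³) = 70056/84.823 = 825.91 MPa
τ_max = K·τ₀ = 1.2129 × 825.91 = 1001.7 MPa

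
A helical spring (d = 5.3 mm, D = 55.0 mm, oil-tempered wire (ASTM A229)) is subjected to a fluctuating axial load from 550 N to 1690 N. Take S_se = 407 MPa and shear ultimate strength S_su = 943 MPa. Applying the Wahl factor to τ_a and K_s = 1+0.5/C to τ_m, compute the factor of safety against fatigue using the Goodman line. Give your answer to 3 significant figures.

C = D/d = 55.0/5.3 = 10.3774; K_W = (4C−1)/(4C−4)+0.615/C = 1.1392; K_s = 1+0.5/C = 1.0482
F_a = (F_max−F_min)/2 = 570 N; F_m = (F_max+F_min)/2 = 1120 N
τ_a = K_W·8F_aD/(πd³) = 1.1392 × 536.23 = 610.9 MPa
τ_m = K_s·8F_mD/(πd³) = 1.0482 × 1053.6 = 1104.4 MPa
Goodman: 1/n_f = τ_a/S_se + τ_m/S_su = 610.9/407 + 1104.4/943 = 1.50097 + 1.17117 = 2.6721
n_f = 1/2.6721 = 0.3742

0.374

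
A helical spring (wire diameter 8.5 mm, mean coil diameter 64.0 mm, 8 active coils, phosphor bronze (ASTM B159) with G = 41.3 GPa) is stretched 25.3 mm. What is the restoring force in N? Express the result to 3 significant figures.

k = Gd⁴/(8D³N_a) = (41.3×10³)(8.5⁴)/(8·64.0³·8) = 12.85 N/mm
F = k·δ = 12.85 × 25.3 = 325.11 N

325 N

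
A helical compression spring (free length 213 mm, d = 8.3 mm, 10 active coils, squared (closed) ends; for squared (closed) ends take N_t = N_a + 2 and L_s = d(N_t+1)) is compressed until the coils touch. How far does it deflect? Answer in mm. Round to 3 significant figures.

105 mm

N_t = 12; L_s = 8.3·13 = 107.9 mm
δ_solid = L₀ − L_s = 213 − 107.9 = 105.1 mm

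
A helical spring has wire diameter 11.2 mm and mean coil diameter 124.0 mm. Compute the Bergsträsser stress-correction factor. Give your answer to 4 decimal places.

C = D/d = 124.0/11.2 = 11.0714
K_B = (4C+2)/(4C−3) = 46.286/41.286 = 1.1211

1.1211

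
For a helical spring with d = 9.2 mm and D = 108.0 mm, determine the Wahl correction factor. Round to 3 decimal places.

1.122

C = D/d = 108.0/9.2 = 11.7391
K_W = (4C−1)/(4C−4) + 0.615/C = 45.957/42.957 + 0.0524 = 1.1222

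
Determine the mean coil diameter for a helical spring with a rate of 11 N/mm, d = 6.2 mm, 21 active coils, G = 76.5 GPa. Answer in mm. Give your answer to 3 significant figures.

D = (Gd⁴/(8N_a·k))^(1/3) = (76.5×10³·6.2⁴/(8·21·11))^(1/3)
  = (61168.3)^(1/3) = 39.4011 mm

39.4 mm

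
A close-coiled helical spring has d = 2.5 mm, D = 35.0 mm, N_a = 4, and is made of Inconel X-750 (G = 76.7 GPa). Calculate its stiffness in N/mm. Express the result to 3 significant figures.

k = Gd⁴/(8D³N_a) = (76.7×10³ × 2.5⁴) / (8 × 35.0³ × 4)
  = 2.99609e+06 / 1.372e+06 = 2.1837 N/mm

2.18 N/mm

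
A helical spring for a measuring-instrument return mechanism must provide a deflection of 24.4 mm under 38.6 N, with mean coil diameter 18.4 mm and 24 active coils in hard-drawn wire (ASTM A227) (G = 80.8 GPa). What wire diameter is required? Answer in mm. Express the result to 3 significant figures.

Required rate k = F/δ = 38.6/24.4 = 1.582 N/mm
d = (8D³N_a·k / G)^(1/4) = (8·18.4³·24·1.582 / (80.8×10³))^0.25
  = (23.418)^0.25 = 2.1998 mm

2.20 mm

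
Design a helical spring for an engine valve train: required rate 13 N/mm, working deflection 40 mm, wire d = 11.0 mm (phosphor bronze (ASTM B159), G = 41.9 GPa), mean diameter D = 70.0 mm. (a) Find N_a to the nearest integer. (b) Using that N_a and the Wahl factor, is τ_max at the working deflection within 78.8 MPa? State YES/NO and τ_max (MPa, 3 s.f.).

(a) 17 coils; (b) NO, τ_max = 87.1 MPa

N_a = Gd⁴/(8D³k) = (41.9×10³)(11.0⁴)/(8·70.0³·13) = 17.2 → N_a = 17
Actual rate k = Gd⁴/(8D³·17) = 13.151 N/mm
Working load F = kδ = 13.151·40 = 526.03 N
C = 70.0/11.0 = 6.3636; K_W = (4C−1)/(4C−4)+0.615/C = 1.2365
τ_max = K_W·8FD/(πd³) = 1.2365·70.449 = 87.108 MPa
τ_max > 78.8 MPa → exceeds allowable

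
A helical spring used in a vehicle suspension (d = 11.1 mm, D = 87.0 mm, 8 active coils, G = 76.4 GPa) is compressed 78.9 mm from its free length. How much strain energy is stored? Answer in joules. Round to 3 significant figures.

k = Gd⁴/(8D³N_a) = (76.4×10³)(11.1⁴)/(8·87.0³·8) = 27.52 N/mm
U = ½kδ² = 0.5 × 27.52 × 78.9² = 85659 N·mm = 85.659 J

85.7 J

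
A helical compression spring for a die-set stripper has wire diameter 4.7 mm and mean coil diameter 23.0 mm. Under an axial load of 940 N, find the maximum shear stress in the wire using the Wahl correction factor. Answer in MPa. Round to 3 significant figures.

Spring index C = D/d = 23.0/4.7 = 4.8936
K_W = (4C−1)/(4C−4) + 0.615/C = 18.574/15.574 + 0.1257 = 1.3183
τ₀ = 8FD/(πd³) = 8·940·23.0/(π·4.7³) = 172960/326.17 = 530.28 MPa
τ_max = K·τ₀ = 1.3183 × 530.28 = 699.06 MPa

699 MPa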